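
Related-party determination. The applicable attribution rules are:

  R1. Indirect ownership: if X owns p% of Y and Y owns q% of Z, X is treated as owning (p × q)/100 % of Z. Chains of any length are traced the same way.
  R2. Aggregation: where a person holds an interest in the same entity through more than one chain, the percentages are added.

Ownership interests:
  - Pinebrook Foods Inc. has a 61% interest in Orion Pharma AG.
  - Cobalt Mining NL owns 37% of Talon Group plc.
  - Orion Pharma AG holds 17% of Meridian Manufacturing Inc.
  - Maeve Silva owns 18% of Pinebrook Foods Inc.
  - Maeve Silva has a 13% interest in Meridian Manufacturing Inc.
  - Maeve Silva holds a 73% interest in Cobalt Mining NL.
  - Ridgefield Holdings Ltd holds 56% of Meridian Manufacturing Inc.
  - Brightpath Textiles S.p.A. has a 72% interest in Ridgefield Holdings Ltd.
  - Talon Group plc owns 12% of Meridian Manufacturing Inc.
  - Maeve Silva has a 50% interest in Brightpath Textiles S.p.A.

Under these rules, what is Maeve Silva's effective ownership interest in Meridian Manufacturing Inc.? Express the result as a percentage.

Chain via Brightpath Textiles S.p.A. → Ridgefield Holdings Ltd (R1): 50% × 72% × 56% = 20.16% of Meridian Manufacturing Inc.
Chain via Cobalt Mining NL → Talon Group plc (R1): 73% × 37% × 12% = 3.2412% of Meridian Manufacturing Inc.
Chain via Pinebrook Foods Inc. → Orion Pharma AG (R1): 18% × 61% × 17% = 1.8666% of Meridian Manufacturing Inc.
Direct interest in Meridian Manufacturing Inc: 13%.
Aggregating (R2): 20.16% + 3.2412% + 1.8666% + 13% = 38.2678%.

38.2678%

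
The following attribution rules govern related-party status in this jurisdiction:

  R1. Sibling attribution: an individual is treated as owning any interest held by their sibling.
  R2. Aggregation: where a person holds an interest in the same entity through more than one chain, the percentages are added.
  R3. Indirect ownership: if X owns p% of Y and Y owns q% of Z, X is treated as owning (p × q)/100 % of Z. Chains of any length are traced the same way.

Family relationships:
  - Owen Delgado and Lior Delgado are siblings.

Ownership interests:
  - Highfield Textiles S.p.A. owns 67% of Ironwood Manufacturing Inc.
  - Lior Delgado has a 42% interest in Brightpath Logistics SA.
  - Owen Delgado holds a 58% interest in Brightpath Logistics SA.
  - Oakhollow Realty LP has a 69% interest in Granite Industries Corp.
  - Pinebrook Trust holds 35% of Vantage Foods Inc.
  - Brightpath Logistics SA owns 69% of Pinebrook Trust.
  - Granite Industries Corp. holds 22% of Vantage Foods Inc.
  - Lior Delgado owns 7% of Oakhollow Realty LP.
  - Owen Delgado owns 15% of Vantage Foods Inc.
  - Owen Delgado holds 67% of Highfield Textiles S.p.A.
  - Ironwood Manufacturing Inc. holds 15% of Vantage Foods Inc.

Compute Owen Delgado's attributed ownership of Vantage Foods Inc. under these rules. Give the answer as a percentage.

By sibling attribution (R1), Owen Delgado is treated as also owning Lior Delgado's interest in Brightpath Logistics SA, giving 58% + 42% = 100%.
By sibling attribution (R1), Owen Delgado is treated as owning Lior Delgado's 7% interest in Oakhollow Realty LP.
Chain via Highfield Textiles S.p.A. → Ironwood Manufacturing Inc. (R3): 67% × 67% × 15% = 6.7335% of Vantage Foods Inc.
Chain via Brightpath Logistics SA → Pinebrook Trust (R3): 100% × 69% × 35% = 24.15% of Vantage Foods Inc.
Direct interest in Vantage Foods Inc: 15%.
Chain via Oakhollow Realty LP → Granite Industries Corp. (R3): 7% × 69% × 22% = 1.0626% of Vantage Foods Inc.
Aggregating (R2): 6.7335% + 24.15% + 15% + 1.0626% = 46.9461%.

46.9461%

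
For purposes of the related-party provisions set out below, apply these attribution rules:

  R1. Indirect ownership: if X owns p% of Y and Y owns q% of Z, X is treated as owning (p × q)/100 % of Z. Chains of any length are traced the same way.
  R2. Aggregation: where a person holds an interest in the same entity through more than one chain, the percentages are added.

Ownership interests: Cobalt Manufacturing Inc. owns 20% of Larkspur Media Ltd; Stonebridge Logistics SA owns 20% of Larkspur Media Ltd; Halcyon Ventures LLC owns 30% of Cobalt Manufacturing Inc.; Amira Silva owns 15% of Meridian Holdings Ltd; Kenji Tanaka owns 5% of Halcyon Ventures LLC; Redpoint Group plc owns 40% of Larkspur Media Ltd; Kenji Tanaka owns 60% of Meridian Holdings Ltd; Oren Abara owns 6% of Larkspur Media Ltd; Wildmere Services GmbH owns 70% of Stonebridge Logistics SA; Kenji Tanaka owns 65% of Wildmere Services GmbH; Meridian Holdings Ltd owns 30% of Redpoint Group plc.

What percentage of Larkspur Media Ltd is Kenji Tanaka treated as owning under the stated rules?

Chain via Wildmere Services GmbH → Stonebridge Logistics SA (R1): 65% × 70% × 20% = 9.1% of Larkspur Media Ltd.
Chain via Halcyon Ventures LLC → Cobalt Manufacturing Inc. (R1): 5% × 30% × 20% = 0.3% of Larkspur Media Ltd.
Chain via Meridian Holdings Ltd → Redpoint Group plc (R1): 60% × 30% × 40% = 7.2% of Larkspur Media Ltd.
Aggregating (R2): 9.1% + 0.3% + 7.2% = 16.6%.

16.6%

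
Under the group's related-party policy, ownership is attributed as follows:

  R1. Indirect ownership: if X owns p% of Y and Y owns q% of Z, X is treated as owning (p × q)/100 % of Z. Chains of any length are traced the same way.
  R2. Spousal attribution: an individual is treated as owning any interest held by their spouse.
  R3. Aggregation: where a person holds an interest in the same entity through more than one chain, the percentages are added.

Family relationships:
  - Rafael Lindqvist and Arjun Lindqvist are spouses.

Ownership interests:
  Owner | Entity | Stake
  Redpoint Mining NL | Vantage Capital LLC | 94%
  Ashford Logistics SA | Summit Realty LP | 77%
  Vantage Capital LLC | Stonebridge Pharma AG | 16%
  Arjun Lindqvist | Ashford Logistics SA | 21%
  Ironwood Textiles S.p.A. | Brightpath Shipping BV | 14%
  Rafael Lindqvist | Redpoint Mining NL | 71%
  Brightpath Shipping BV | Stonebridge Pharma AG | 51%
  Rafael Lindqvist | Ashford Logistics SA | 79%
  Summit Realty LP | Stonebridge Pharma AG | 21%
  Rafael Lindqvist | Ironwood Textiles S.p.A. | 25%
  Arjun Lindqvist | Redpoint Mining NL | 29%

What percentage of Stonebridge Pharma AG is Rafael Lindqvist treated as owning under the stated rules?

By spousal attribution (R2), Rafael Lindqvist is treated as also owning Arjun Lindqvist's interest in Ashford Logistics SA, giving 79% + 21% = 100%.
By spousal attribution (R2), Rafael Lindqvist is treated as also owning Arjun Lindqvist's interest in Redpoint Mining NL, giving 71% + 29% = 100%.
Chain via Ironwood Textiles S.p.A. → Brightpath Shipping BV (R1): 25% × 14% × 51% = 1.785% of Stonebridge Pharma AG.
Chain via Ashford Logistics SA → Summit Realty LP (R1): 100% × 77% × 21% = 16.17% of Stonebridge Pharma AG.
Chain via Redpoint Mining NL → Vantage Capital LLC (R1): 100% × 94% × 16% = 15.04% of Stonebridge Pharma AG.
Aggregating (R3): 1.785% + 16.17% + 15.04% = 32.995%.

32.995%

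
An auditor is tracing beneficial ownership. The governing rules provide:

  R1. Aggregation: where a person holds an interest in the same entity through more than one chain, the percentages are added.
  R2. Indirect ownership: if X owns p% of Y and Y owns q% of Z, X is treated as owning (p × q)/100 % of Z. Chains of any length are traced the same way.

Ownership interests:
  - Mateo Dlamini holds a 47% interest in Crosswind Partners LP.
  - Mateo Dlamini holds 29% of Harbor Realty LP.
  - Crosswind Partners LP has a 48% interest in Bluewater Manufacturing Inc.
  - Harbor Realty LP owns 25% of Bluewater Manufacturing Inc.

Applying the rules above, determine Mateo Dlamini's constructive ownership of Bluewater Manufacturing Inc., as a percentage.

Chain via Harbor Realty LP (R2): 29% × 25% = 7.25% of Bluewater Manufacturing Inc.
Chain via Crosswind Partners LP (R2): 47% × 48% = 22.56% of Bluewater Manufacturing Inc.
Aggregating (R1): 7.25% + 22.56% = 29.81%.

29.81%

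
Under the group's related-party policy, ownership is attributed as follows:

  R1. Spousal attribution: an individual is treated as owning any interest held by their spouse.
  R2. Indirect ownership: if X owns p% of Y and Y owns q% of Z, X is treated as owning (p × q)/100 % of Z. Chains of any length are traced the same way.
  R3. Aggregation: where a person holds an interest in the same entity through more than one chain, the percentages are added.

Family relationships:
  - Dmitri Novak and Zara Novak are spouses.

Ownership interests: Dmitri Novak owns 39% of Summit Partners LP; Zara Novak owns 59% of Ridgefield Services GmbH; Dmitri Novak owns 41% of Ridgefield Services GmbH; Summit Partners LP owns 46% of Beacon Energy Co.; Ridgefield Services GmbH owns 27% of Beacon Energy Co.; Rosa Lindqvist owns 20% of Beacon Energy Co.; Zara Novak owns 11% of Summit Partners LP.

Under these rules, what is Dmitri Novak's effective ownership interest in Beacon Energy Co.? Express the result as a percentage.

By spousal attribution (R1), Dmitri Novak is treated as also owning Zara Novak's interest in Summit Partners LP, giving 39% + 11% = 50%.
By spousal attribution (R1), Dmitri Novak is treated as also owning Zara Novak's interest in Ridgefield Services GmbH, giving 41% + 59% = 100%.
Chain via Summit Partners LP (R2): 50% × 46% = 23% of Beacon Energy Co.
Chain via Ridgefield Services GmbH (R2): 100% × 27% = 27% of Beacon Energy Co.
Aggregating (R3): 23% + 27% = 50%.

50%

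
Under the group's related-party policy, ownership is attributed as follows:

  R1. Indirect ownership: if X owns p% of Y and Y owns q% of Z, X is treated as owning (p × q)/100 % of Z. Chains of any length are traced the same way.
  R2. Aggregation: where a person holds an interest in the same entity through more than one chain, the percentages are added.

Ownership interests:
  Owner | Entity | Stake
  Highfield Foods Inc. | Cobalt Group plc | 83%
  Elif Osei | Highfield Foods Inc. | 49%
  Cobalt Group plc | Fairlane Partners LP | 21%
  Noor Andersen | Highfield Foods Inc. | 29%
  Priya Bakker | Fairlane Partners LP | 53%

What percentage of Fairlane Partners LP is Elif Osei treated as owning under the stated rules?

Chain via Highfield Foods Inc. → Cobalt Group plc (R1): 49% × 83% × 21% = 8.5407% of Fairlane Partners LP.

8.5407%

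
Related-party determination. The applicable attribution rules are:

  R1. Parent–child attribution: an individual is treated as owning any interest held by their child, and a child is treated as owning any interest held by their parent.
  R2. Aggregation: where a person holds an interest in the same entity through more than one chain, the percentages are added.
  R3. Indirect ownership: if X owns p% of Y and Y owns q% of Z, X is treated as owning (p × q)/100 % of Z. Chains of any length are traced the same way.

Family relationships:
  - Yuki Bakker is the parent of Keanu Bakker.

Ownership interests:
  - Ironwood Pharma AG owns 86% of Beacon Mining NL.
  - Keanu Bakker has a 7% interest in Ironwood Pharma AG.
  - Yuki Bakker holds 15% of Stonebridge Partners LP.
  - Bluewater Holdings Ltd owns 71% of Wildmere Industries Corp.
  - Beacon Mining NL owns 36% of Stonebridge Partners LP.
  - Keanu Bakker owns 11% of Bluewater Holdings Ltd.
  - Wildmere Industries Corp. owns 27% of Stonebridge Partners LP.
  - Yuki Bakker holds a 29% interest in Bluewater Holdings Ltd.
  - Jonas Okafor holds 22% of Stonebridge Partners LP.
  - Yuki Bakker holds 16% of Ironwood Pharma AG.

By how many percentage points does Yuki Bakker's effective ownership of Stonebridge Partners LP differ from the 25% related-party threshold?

By parent–child attribution (R1), Yuki Bakker is treated as also owning Keanu Bakker's interest in Ironwood Pharma AG, giving 16% + 7% = 23%.
By parent–child attribution (R1), Yuki Bakker is treated as also owning Keanu Bakker's interest in Bluewater Holdings Ltd, giving 29% + 11% = 40%.
Chain via Ironwood Pharma AG → Beacon Mining NL (R3): 23% × 86% × 36% = 7.1208% of Stonebridge Partners LP.
Chain via Bluewater Holdings Ltd → Wildmere Industries Corp. (R3): 40% × 71% × 27% = 7.668% of Stonebridge Partners LP.
Direct interest in Stonebridge Partners LP: 15%.
Aggregating (R2): 7.1208% + 7.668% + 15% = 29.7888%.
29.7888% exceeds the 25% threshold by 4.7888 percentage points.

4.7888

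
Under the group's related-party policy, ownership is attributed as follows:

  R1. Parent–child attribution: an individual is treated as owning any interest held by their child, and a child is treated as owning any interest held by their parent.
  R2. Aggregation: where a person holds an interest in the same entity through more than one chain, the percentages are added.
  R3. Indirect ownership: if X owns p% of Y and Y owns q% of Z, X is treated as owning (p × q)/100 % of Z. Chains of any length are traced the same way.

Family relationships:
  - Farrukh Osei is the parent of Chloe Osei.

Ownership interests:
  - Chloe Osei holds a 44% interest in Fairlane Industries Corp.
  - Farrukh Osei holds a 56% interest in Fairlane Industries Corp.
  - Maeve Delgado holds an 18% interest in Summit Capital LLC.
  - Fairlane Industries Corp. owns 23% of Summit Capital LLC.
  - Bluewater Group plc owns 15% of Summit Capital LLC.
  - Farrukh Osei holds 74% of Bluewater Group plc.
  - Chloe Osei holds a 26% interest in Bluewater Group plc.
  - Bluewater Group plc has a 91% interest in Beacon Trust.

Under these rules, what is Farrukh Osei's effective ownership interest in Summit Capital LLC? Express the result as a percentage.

By parent–child attribution (R1), Farrukh Osei is treated as also owning Chloe Osei's interest in Bluewater Group plc, giving 74% + 26% = 100%.
By parent–child attribution (R1), Farrukh Osei is treated as also owning Chloe Osei's interest in Fairlane Industries Corp, giving 56% + 44% = 100%.
Chain via Bluewater Group plc (R3): 100% × 15% = 15% of Summit Capital LLC.
Chain via Fairlane Industries Corp. (R3): 100% × 23% = 23% of Summit Capital LLC.
Aggregating (R2): 15% + 23% = 38%.

38%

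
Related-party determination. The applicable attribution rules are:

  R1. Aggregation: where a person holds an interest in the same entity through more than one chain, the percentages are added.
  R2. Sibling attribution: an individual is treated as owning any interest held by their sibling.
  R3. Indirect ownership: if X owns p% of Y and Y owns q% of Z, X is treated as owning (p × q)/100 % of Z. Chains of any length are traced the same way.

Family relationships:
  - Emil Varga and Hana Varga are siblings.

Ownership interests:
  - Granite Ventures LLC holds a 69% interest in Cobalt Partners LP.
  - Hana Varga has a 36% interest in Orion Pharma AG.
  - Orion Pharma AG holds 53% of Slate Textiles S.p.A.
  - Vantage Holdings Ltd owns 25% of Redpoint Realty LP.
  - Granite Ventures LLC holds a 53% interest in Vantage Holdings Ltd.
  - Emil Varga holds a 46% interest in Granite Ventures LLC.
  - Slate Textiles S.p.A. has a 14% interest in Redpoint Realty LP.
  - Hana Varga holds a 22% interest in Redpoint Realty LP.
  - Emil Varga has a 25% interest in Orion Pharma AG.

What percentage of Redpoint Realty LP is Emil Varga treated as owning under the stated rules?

By sibling attribution (R2), Emil Varga is treated as also owning Hana Varga's interest in Orion Pharma AG, giving 25% + 36% = 61%.
By sibling attribution (R2), Emil Varga is treated as owning Hana Varga's 22% interest in Redpoint Realty LP.
Chain via Orion Pharma AG → Slate Textiles S.p.A. (R3): 61% × 53% × 14% = 4.5262% of Redpoint Realty LP.
Chain via Granite Ventures LLC → Vantage Holdings Ltd (R3): 46% × 53% × 25% = 6.095% of Redpoint Realty LP.
Direct interest in Redpoint Realty LP: 22%.
Aggregating (R1): 4.5262% + 6.095% + 22% = 32.6212%.

32.6212%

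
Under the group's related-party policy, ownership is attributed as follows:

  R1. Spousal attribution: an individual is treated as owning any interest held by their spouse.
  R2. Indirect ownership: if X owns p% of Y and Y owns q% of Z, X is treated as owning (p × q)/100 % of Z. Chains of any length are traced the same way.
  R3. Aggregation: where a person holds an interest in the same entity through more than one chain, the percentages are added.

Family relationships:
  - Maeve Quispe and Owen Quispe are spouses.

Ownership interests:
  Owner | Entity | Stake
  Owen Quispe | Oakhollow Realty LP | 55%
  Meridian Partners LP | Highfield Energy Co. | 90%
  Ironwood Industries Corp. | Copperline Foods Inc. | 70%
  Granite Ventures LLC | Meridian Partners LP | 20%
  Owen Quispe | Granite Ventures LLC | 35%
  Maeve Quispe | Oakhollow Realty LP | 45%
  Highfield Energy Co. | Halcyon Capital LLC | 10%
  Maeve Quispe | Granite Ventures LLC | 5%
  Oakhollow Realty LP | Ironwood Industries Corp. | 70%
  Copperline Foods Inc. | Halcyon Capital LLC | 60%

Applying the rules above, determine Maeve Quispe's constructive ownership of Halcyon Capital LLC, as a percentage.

By spousal attribution (R1), Maeve Quispe is treated as also owning Owen Quispe's interest in Oakhollow Realty LP, giving 45% + 55% = 100%.
By spousal attribution (R1), Maeve Quispe is treated as also owning Owen Quispe's interest in Granite Ventures LLC, giving 5% + 35% = 40%.
Chain via Oakhollow Realty LP → Ironwood Industries Corp. → Copperline Foods Inc. (R2): 100% × 70% × 70% × 60% = 29.4% of Halcyon Capital LLC.
Chain via Granite Ventures LLC → Meridian Partners LP → Highfield Energy Co. (R2): 40% × 20% × 90% × 10% = 0.72% of Halcyon Capital LLC.
Aggregating (R3): 29.4% + 0.72% = 30.12%.

30.12%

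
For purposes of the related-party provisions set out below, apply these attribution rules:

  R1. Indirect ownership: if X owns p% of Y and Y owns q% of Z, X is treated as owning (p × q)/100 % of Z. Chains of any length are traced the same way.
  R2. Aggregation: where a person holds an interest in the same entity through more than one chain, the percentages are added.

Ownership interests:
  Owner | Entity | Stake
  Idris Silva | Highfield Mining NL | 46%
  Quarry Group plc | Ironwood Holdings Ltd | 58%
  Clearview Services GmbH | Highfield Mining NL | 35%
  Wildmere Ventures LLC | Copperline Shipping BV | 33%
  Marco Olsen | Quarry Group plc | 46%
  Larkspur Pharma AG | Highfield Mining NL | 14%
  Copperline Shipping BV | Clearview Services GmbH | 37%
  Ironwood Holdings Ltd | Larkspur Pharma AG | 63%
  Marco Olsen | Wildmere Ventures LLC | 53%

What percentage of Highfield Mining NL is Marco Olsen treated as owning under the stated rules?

4.618131%

Chain via Quarry Group plc → Ironwood Holdings Ltd → Larkspur Pharma AG (R1): 46% × 58% × 63% × 14% = 2.353176% of Highfield Mining NL.
Chain via Wildmere Ventures LLC → Copperline Shipping BV → Clearview Services GmbH (R1): 53% × 33% × 37% × 35% = 2.264955% of Highfield Mining NL.
Aggregating (R2): 2.353176% + 2.264955% = 4.618131%.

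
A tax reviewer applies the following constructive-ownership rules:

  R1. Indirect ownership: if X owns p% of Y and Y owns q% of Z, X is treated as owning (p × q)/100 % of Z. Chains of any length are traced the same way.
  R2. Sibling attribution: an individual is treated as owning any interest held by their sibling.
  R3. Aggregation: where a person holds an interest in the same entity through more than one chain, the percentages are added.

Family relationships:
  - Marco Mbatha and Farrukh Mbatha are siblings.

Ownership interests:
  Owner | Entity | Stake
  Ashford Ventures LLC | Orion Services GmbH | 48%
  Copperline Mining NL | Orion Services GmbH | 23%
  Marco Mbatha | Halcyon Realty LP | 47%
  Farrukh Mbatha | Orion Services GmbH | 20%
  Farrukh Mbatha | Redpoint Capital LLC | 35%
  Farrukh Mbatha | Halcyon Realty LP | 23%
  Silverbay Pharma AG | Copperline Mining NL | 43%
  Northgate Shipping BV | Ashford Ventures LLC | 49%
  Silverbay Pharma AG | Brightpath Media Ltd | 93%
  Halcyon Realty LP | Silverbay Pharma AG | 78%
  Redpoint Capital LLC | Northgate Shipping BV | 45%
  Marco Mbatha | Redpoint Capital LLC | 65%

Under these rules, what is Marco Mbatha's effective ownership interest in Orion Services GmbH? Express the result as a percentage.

By sibling attribution (R2), Marco Mbatha is treated as also owning Farrukh Mbatha's interest in Halcyon Realty LP, giving 47% + 23% = 70%.
By sibling attribution (R2), Marco Mbatha is treated as also owning Farrukh Mbatha's interest in Redpoint Capital LLC, giving 65% + 35% = 100%.
By sibling attribution (R2), Marco Mbatha is treated as owning Farrukh Mbatha's 20% interest in Orion Services GmbH.
Chain via Halcyon Realty LP → Silverbay Pharma AG → Copperline Mining NL (R1): 70% × 78% × 43% × 23% = 5.39994% of Orion Services GmbH.
Chain via Redpoint Capital LLC → Northgate Shipping BV → Ashford Ventures LLC (R1): 100% × 45% × 49% × 48% = 10.584% of Orion Services GmbH.
Direct interest in Orion Services GmbH: 20%.
Aggregating (R3): 5.39994% + 10.584% + 20% = 35.98394%.

35.98394%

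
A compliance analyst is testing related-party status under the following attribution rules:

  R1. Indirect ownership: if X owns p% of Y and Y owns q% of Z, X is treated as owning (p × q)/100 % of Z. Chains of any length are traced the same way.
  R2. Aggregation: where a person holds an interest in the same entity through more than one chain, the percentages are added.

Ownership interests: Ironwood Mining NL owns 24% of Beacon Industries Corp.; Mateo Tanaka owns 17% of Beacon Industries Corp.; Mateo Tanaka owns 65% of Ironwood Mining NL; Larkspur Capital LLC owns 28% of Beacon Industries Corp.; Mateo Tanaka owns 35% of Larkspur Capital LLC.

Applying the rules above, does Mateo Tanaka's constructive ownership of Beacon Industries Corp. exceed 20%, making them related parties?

Yes

Chain via Larkspur Capital LLC (R1): 35% × 28% = 9.8% of Beacon Industries Corp.
Chain via Ironwood Mining NL (R1): 65% × 24% = 15.6% of Beacon Industries Corp.
Direct interest in Beacon Industries Corp: 17%.
Aggregating (R2): 9.8% + 15.6% + 17% = 42.4%.
42.4% exceeds the 20% threshold, so Mateo is a related party to Beacon Industries Corp.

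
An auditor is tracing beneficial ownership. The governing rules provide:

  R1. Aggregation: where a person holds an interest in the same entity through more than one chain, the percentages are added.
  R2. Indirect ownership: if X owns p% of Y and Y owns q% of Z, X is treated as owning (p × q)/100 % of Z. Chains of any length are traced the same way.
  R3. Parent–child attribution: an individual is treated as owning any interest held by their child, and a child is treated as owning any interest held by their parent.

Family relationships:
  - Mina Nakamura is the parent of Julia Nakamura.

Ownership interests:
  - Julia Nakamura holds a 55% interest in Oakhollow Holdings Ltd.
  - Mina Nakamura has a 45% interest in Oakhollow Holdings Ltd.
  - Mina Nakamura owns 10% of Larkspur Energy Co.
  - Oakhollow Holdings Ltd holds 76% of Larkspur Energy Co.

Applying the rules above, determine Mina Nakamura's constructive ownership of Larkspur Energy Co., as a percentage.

By parent–child attribution (R3), Mina Nakamura is treated as also owning Julia Nakamura's interest in Oakhollow Holdings Ltd, giving 45% + 55% = 100%.
Chain via Oakhollow Holdings Ltd (R2): 100% × 76% = 76% of Larkspur Energy Co.
Direct interest in Larkspur Energy Co: 10%.
Aggregating (R1): 76% + 10% = 86%.

86%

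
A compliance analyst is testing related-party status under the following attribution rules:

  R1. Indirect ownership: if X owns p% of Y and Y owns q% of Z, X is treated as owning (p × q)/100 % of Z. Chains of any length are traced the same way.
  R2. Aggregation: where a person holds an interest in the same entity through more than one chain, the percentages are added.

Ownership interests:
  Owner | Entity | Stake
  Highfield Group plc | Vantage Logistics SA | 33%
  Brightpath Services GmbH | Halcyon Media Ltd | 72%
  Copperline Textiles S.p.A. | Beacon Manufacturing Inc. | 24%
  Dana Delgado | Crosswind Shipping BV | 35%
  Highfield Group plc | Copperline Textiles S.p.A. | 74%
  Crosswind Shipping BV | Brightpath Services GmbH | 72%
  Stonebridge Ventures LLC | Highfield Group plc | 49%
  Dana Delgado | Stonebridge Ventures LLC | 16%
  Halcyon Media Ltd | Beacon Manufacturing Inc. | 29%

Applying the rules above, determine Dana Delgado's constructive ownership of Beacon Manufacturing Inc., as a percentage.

Chain via Stonebridge Ventures LLC → Highfield Group plc → Copperline Textiles S.p.A. (R1): 16% × 49% × 74% × 24% = 1.392384% of Beacon Manufacturing Inc.
Chain via Crosswind Shipping BV → Brightpath Services GmbH → Halcyon Media Ltd (R1): 35% × 72% × 72% × 29% = 5.26176% of Beacon Manufacturing Inc.
Aggregating (R2): 1.392384% + 5.26176% = 6.654144%.

6.654144%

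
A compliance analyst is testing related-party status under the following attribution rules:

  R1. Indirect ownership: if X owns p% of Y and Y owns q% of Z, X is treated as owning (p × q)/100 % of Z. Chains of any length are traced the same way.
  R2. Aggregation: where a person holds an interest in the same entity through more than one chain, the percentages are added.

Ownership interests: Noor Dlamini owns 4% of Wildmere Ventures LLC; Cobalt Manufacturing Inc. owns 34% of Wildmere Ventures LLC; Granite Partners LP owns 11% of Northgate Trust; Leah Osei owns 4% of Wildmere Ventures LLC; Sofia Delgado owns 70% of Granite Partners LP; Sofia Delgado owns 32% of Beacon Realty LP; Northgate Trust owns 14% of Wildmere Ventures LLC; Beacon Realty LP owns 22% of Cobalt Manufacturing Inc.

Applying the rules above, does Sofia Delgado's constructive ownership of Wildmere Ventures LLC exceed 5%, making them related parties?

No

Chain via Granite Partners LP → Northgate Trust (R1): 70% × 11% × 14% = 1.078% of Wildmere Ventures LLC.
Chain via Beacon Realty LP → Cobalt Manufacturing Inc. (R1): 32% × 22% × 34% = 2.3936% of Wildmere Ventures LLC.
Aggregating (R2): 1.078% + 2.3936% = 3.4716%.
3.4716% does not exceed the 5% threshold, so Sofia is not a related party to Wildmere Ventures LLC.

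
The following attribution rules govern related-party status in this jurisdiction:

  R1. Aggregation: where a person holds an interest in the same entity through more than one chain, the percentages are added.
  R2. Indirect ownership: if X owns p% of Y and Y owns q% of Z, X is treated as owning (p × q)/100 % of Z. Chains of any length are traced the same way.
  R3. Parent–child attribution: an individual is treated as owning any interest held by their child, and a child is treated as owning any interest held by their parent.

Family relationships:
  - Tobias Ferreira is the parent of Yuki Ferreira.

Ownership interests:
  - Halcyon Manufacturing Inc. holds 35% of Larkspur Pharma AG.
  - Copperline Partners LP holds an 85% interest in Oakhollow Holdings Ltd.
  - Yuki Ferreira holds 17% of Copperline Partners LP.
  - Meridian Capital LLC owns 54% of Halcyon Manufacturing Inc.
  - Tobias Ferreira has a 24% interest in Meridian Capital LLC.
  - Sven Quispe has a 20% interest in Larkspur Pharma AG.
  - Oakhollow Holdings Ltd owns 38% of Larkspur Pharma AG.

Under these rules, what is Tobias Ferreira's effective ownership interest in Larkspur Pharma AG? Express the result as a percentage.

By parent–child attribution (R3), Tobias Ferreira is treated as owning Yuki Ferreira's 17% interest in Copperline Partners LP.
Chain via Meridian Capital LLC → Halcyon Manufacturing Inc. (R2): 24% × 54% × 35% = 4.536% of Larkspur Pharma AG.
Chain via Copperline Partners LP → Oakhollow Holdings Ltd (R2): 17% × 85% × 38% = 5.491% of Larkspur Pharma AG.
Aggregating (R1): 4.536% + 5.491% = 10.027%.

10.027%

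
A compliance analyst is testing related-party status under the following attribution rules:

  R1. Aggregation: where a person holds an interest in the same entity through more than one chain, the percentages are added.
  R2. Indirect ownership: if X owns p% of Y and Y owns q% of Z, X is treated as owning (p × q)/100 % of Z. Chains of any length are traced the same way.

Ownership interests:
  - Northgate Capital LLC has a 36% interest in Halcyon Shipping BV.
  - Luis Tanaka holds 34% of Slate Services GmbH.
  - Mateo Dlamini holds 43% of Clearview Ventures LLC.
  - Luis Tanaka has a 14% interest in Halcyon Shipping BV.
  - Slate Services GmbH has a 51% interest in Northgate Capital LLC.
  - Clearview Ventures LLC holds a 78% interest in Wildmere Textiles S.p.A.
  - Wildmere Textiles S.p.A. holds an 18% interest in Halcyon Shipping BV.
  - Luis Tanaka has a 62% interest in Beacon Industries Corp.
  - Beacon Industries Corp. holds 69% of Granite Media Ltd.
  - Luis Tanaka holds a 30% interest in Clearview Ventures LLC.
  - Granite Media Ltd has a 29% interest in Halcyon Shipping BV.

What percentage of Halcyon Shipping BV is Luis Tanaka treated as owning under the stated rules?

Chain via Beacon Industries Corp. → Granite Media Ltd (R2): 62% × 69% × 29% = 12.4062% of Halcyon Shipping BV.
Chain via Clearview Ventures LLC → Wildmere Textiles S.p.A. (R2): 30% × 78% × 18% = 4.212% of Halcyon Shipping BV.
Chain via Slate Services GmbH → Northgate Capital LLC (R2): 34% × 51% × 36% = 6.2424% of Halcyon Shipping BV.
Direct interest in Halcyon Shipping BV: 14%.
Aggregating (R1): 12.4062% + 4.212% + 6.2424% + 14% = 36.8606%.

36.8606%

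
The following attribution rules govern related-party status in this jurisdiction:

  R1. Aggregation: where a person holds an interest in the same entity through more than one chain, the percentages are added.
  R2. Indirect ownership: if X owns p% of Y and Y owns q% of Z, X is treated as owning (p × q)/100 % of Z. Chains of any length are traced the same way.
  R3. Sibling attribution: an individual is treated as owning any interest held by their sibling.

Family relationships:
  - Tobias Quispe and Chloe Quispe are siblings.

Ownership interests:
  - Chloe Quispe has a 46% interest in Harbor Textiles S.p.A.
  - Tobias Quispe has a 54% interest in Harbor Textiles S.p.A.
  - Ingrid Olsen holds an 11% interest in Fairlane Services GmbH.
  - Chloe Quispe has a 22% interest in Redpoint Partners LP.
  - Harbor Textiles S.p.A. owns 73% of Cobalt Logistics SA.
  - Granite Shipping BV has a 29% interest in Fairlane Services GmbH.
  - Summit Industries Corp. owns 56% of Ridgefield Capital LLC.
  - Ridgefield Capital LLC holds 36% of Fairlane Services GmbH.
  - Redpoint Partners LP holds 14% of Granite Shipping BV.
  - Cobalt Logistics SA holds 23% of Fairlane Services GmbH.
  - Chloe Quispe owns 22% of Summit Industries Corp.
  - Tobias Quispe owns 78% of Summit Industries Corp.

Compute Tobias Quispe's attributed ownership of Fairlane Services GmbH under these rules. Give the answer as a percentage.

37.8432%

By sibling attribution (R3), Tobias Quispe is treated as also owning Chloe Quispe's interest in Summit Industries Corp, giving 78% + 22% = 100%.
By sibling attribution (R3), Tobias Quispe is treated as also owning Chloe Quispe's interest in Harbor Textiles S.p.A, giving 54% + 46% = 100%.
By sibling attribution (R3), Tobias Quispe is treated as owning Chloe Quispe's 22% interest in Redpoint Partners LP.
Chain via Summit Industries Corp. → Ridgefield Capital LLC (R2): 100% × 56% × 36% = 20.16% of Fairlane Services GmbH.
Chain via Harbor Textiles S.p.A. → Cobalt Logistics SA (R2): 100% × 73% × 23% = 16.79% of Fairlane Services GmbH.
Chain via Redpoint Partners LP → Granite Shipping BV (R2): 22% × 14% × 29% = 0.8932% of Fairlane Services GmbH.
Aggregating (R1): 20.16% + 16.79% + 0.8932% = 37.8432%.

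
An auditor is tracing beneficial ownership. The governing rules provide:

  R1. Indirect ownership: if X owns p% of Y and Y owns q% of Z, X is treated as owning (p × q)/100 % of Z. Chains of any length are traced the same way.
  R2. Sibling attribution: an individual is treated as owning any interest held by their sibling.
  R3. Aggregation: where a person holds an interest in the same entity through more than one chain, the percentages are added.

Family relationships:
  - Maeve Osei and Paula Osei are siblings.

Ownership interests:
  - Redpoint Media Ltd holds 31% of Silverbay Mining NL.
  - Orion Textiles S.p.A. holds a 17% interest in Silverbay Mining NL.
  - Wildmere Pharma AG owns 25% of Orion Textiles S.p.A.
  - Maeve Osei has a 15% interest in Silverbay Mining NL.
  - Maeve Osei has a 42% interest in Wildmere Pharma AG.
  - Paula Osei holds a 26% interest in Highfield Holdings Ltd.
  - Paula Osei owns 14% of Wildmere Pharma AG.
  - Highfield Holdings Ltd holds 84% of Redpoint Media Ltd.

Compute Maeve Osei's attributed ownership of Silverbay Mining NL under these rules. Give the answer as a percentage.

24.1504%

By sibling attribution (R2), Maeve Osei is treated as also owning Paula Osei's interest in Wildmere Pharma AG, giving 42% + 14% = 56%.
By sibling attribution (R2), Maeve Osei is treated as owning Paula Osei's 26% interest in Highfield Holdings Ltd.
Chain via Wildmere Pharma AG → Orion Textiles S.p.A. (R1): 56% × 25% × 17% = 2.38% of Silverbay Mining NL.
Direct interest in Silverbay Mining NL: 15%.
Chain via Highfield Holdings Ltd → Redpoint Media Ltd (R1): 26% × 84% × 31% = 6.7704% of Silverbay Mining NL.
Aggregating (R3): 2.38% + 15% + 6.7704% = 24.1504%.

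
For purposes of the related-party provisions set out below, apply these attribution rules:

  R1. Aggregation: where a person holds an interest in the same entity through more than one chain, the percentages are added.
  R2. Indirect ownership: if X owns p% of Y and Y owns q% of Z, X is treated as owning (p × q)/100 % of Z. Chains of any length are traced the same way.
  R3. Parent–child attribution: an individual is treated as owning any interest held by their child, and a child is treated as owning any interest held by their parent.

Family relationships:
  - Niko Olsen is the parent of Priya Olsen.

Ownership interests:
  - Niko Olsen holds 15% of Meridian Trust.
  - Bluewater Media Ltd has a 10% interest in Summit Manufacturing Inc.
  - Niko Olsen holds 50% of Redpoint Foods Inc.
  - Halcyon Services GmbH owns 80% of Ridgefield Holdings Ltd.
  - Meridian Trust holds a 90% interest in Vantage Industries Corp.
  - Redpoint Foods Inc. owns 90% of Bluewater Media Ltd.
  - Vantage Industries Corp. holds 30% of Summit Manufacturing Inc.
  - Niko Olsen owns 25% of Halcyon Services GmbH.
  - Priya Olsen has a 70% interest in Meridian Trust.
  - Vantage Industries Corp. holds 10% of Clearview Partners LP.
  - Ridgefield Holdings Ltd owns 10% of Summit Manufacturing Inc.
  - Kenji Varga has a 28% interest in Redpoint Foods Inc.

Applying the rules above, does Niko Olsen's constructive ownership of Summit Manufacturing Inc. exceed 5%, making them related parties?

Yes

By parent–child attribution (R3), Niko Olsen is treated as also owning Priya Olsen's interest in Meridian Trust, giving 15% + 70% = 85%.
Chain via Redpoint Foods Inc. → Bluewater Media Ltd (R2): 50% × 90% × 10% = 4.5% of Summit Manufacturing Inc.
Chain via Meridian Trust → Vantage Industries Corp. (R2): 85% × 90% × 30% = 22.95% of Summit Manufacturing Inc.
Chain via Halcyon Services GmbH → Ridgefield Holdings Ltd (R2): 25% × 80% × 10% = 2% of Summit Manufacturing Inc.
Aggregating (R1): 4.5% + 22.95% + 2% = 29.45%.
29.45% exceeds the 5% threshold, so Niko is a related party to Summit Manufacturing Inc.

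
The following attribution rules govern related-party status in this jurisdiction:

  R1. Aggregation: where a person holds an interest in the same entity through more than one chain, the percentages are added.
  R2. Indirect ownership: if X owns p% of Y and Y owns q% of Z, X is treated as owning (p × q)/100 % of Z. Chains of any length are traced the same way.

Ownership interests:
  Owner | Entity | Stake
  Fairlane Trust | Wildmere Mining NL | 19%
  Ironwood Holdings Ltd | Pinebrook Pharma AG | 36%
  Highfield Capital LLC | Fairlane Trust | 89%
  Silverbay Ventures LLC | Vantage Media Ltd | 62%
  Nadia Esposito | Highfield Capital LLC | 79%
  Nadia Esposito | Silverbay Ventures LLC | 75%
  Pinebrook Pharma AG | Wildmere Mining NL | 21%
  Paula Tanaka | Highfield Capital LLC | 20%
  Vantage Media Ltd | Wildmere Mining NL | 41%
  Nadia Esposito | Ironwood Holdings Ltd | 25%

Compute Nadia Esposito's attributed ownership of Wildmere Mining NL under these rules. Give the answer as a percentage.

Chain via Highfield Capital LLC → Fairlane Trust (R2): 79% × 89% × 19% = 13.3589% of Wildmere Mining NL.
Chain via Silverbay Ventures LLC → Vantage Media Ltd (R2): 75% × 62% × 41% = 19.065% of Wildmere Mining NL.
Chain via Ironwood Holdings Ltd → Pinebrook Pharma AG (R2): 25% × 36% × 21% = 1.89% of Wildmere Mining NL.
Aggregating (R1): 13.3589% + 19.065% + 1.89% = 34.3139%.

34.3139%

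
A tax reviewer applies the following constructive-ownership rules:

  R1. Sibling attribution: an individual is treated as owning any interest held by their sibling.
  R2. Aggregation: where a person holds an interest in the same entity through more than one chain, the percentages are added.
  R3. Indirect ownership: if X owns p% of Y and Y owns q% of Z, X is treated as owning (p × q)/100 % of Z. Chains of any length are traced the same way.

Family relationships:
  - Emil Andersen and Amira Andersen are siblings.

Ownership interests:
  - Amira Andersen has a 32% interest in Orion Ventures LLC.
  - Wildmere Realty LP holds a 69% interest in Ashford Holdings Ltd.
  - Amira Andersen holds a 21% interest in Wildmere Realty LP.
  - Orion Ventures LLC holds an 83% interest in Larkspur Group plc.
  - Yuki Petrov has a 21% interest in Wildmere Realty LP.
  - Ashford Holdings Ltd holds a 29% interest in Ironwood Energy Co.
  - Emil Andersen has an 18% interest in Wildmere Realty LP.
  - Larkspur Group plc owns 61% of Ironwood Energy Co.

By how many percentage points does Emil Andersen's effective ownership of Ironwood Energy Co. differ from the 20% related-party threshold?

4.0055

By sibling attribution (R1), Emil Andersen is treated as also owning Amira Andersen's interest in Wildmere Realty LP, giving 18% + 21% = 39%.
By sibling attribution (R1), Emil Andersen is treated as owning Amira Andersen's 32% interest in Orion Ventures LLC.
Chain via Wildmere Realty LP → Ashford Holdings Ltd (R3): 39% × 69% × 29% = 7.8039% of Ironwood Energy Co.
Chain via Orion Ventures LLC → Larkspur Group plc (R3): 32% × 83% × 61% = 16.2016% of Ironwood Energy Co.
Aggregating (R2): 7.8039% + 16.2016% = 24.0055%.
24.0055% exceeds the 20% threshold by 4.0055 percentage points.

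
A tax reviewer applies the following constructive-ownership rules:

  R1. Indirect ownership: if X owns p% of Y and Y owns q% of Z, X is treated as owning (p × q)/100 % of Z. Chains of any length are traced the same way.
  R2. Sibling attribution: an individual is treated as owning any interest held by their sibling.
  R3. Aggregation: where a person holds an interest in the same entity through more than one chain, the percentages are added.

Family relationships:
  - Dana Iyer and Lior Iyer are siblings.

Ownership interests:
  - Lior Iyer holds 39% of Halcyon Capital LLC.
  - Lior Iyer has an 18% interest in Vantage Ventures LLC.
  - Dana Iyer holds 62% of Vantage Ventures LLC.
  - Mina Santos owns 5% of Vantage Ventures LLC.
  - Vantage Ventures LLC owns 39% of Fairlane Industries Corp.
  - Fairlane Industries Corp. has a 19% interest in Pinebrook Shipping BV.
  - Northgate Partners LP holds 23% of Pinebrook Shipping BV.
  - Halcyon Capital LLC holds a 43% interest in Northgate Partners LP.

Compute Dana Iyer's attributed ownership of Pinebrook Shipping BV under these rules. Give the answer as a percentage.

9.7851%

By sibling attribution (R2), Dana Iyer is treated as also owning Lior Iyer's interest in Vantage Ventures LLC, giving 62% + 18% = 80%.
By sibling attribution (R2), Dana Iyer is treated as owning Lior Iyer's 39% interest in Halcyon Capital LLC.
Chain via Vantage Ventures LLC → Fairlane Industries Corp. (R1): 80% × 39% × 19% = 5.928% of Pinebrook Shipping BV.
Chain via Halcyon Capital LLC → Northgate Partners LP (R1): 39% × 43% × 23% = 3.8571% of Pinebrook Shipping BV.
Aggregating (R3): 5.928% + 3.8571% = 9.7851%.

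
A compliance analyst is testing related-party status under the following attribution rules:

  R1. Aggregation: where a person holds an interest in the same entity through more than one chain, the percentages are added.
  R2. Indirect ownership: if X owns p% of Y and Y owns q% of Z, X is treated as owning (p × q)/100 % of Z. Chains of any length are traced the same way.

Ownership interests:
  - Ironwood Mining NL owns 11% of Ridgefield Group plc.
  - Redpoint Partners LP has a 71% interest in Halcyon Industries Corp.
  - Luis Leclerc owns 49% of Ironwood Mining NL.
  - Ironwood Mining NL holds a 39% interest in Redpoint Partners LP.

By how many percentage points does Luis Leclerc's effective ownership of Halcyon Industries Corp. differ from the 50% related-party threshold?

36.4319

Chain via Ironwood Mining NL → Redpoint Partners LP (R2): 49% × 39% × 71% = 13.5681% of Halcyon Industries Corp.
13.5681% falls short of the 50% threshold by 36.4319 percentage points.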